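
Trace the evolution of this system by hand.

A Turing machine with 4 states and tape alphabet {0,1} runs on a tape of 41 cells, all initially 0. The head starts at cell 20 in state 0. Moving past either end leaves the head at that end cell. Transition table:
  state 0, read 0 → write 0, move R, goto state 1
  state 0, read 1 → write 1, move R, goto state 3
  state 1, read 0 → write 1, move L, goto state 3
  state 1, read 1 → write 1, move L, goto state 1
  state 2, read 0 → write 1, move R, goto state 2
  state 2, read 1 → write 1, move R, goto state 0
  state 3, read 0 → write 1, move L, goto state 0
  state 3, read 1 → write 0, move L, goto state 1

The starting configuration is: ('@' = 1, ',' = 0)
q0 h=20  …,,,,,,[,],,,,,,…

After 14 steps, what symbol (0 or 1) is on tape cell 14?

k=0  q0 h=20  …,,,,,,[,],,,,,,…
k=1  q1 h=21  …,,,,,,[,],,,,,,…
k=2  q3 h=20  …,,,,,,[,]@,,,,,…
k=3  q0 h=19  …,,,,,,[,]@@,,,,…
k=4  q1 h=20  …,,,,,,[@]@,,,,,…
k=5  q1 h=19  …,,,,,,[,]@@,,,,…
k=6  q3 h=18  …,,,,,,[,]@@@,,,…
k=7  q0 h=17  …,,,,,,[,]@@@@,,…
k=8  q1 h=18  …,,,,,,[@]@@@,,,…
k=9  q1 h=17  …,,,,,,[,]@@@@,,…
k=10  q3 h=16  …,,,,,,[,]@@@@@,…
k=11  q0 h=15  …,,,,,,[,]@@@@@@…
k=12  q1 h=16  …,,,,,,[@]@@@@@,…
k=13  q1 h=15  …,,,,,,[,]@@@@@@…
k=14  q3 h=14  …,,,,,,[,]@@@@@@…

0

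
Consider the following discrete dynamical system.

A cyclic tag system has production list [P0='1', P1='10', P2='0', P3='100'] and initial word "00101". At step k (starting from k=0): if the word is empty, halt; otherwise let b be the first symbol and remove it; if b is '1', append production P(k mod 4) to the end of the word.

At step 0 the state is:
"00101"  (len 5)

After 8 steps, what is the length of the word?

0

t=0: "00101"  (len 5)
t=1: "0101"  (len 4)
t=2: "101"  (len 3)
t=3: "010"  (len 3)
t=4: "10"  (len 2)
t=5: "01"  (len 2)
t=6: "1"  (len 1)
t=7: "0"  (len 1)
t=8: (halted — word empty)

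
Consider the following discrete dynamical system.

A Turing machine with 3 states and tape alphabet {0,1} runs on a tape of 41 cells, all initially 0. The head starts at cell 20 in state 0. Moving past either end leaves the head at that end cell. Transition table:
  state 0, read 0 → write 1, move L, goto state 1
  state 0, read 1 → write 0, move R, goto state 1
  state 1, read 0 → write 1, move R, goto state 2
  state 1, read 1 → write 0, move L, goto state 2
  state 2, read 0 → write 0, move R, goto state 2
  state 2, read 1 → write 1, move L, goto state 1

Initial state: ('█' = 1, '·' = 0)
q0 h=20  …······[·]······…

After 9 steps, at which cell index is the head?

[0] q0 h=20  …······[·]······…
[1] q1 h=19  …······[·]█·····…
[2] q2 h=20  …·····█[█]······…
[3] q1 h=19  …······[█]█·····…
[4] q2 h=18  …······[·]·█····…
[5] q2 h=19  …······[·]█·····…
[6] q2 h=20  …······[█]······…
[7] q1 h=19  …······[·]█·····…
[8] q2 h=20  …·····█[█]······…
[9] q1 h=19  …······[█]█·····…

19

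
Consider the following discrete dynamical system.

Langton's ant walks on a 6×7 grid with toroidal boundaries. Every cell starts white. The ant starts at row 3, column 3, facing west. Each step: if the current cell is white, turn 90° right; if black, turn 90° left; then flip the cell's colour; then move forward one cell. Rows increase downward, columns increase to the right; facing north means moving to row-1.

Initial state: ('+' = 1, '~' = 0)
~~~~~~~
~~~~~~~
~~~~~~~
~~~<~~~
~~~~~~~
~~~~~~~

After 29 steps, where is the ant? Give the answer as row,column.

4,5

[0] ~~~~~~~
~~~~~~~
~~~~~~~
~~~<~~~
~~~~~~~
~~~~~~~
[1] ~~~~~~~
~~~~~~~
~~~^~~~
~~~+~~~
~~~~~~~
~~~~~~~
[2] ~~~~~~~
~~~~~~~
~~~+>~~
~~~+~~~
~~~~~~~
~~~~~~~
[3] ~~~~~~~
~~~~~~~
~~~++~~
~~~+v~~
~~~~~~~
~~~~~~~
[4] ~~~~~~~
~~~~~~~
~~~++~~
~~~<+~~
~~~~~~~
~~~~~~~
[5] ~~~~~~~
~~~~~~~
~~~++~~
~~~~+~~
~~~v~~~
~~~~~~~
[6] ~~~~~~~
~~~~~~~
~~~++~~
~~~~+~~
~~<+~~~
~~~~~~~
[7] ~~~~~~~
~~~~~~~
~~~++~~
~~^~+~~
~~++~~~
~~~~~~~
[8] ~~~~~~~
~~~~~~~
~~~++~~
~~+>+~~
~~++~~~
~~~~~~~
[9] ~~~~~~~
~~~~~~~
~~~++~~
~~+++~~
~~+v~~~
~~~~~~~
[10] ~~~~~~~
~~~~~~~
~~~++~~
~~+++~~
~~+~>~~
~~~~~~~
[11] ~~~~~~~
~~~~~~~
~~~++~~
~~+++~~
~~+~+~~
~~~~v~~
[12] ~~~~~~~
~~~~~~~
~~~++~~
~~+++~~
~~+~+~~
~~~<+~~
[13] ~~~~~~~
~~~~~~~
~~~++~~
~~+++~~
~~+^+~~
~~~++~~
[14] ~~~~~~~
~~~~~~~
~~~++~~
~~+++~~
~~++>~~
~~~++~~
[15] ~~~~~~~
~~~~~~~
~~~++~~
~~++^~~
~~++~~~
~~~++~~
[16] ~~~~~~~
~~~~~~~
~~~++~~
~~+<~~~
~~++~~~
~~~++~~
[17] ~~~~~~~
~~~~~~~
~~~++~~
~~+~~~~
~~+v~~~
~~~++~~
[18] ~~~~~~~
~~~~~~~
~~~++~~
~~+~~~~
~~+~>~~
~~~++~~
[19] ~~~~~~~
~~~~~~~
~~~++~~
~~+~~~~
~~+~+~~
~~~+v~~
[20] ~~~~~~~
~~~~~~~
~~~++~~
~~+~~~~
~~+~+~~
~~~+~>~
[21] ~~~~~v~
~~~~~~~
~~~++~~
~~+~~~~
~~+~+~~
~~~+~+~
[22] ~~~~<+~
~~~~~~~
~~~++~~
~~+~~~~
~~+~+~~
~~~+~+~
[23] ~~~~++~
~~~~~~~
~~~++~~
~~+~~~~
~~+~+~~
~~~+^+~
[24] ~~~~++~
~~~~~~~
~~~++~~
~~+~~~~
~~+~+~~
~~~++>~
[25] ~~~~++~
~~~~~~~
~~~++~~
~~+~~~~
~~+~+^~
~~~++~~
[26] ~~~~++~
~~~~~~~
~~~++~~
~~+~~~~
~~+~++>
~~~++~~
[27] ~~~~++~
~~~~~~~
~~~++~~
~~+~~~~
~~+~+++
~~~++~v
[28] ~~~~++~
~~~~~~~
~~~++~~
~~+~~~~
~~+~+++
~~~++<+
[29] ~~~~++~
~~~~~~~
~~~++~~
~~+~~~~
~~+~+^+
~~~++++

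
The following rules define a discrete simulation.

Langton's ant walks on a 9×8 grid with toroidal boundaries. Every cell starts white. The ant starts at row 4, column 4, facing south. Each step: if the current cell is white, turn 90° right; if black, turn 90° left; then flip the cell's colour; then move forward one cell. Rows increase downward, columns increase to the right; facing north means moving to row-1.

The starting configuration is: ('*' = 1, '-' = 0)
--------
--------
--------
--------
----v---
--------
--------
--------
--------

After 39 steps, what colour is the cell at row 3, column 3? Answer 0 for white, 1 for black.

1

gen 0: --------
--------
--------
--------
----v---
--------
--------
--------
--------
gen 1: --------
--------
--------
--------
---<*---
--------
--------
--------
--------
gen 2: --------
--------
--------
---^----
---**---
--------
--------
--------
--------
gen 3: --------
--------
--------
---*>---
---**---
--------
--------
--------
--------
gen 4: --------
--------
--------
---**---
---*v---
--------
--------
--------
--------
gen 5: --------
--------
--------
---**---
---*->--
--------
--------
--------
--------
gen 6: --------
--------
--------
---**---
---*-*--
-----v--
--------
--------
--------
gen 7: --------
--------
--------
---**---
---*-*--
----<*--
--------
--------
--------
gen 8: --------
--------
--------
---**---
---*^*--
----**--
--------
--------
--------
gen 9: --------
--------
--------
---**---
---**>--
----**--
--------
--------
--------
gen 10: --------
--------
--------
---**^--
---**---
----**--
--------
--------
--------
gen 11: --------
--------
--------
---***>-
---**---
----**--
--------
--------
--------
gen 12: --------
--------
--------
---****-
---**-v-
----**--
--------
--------
--------
gen 13: --------
--------
--------
---****-
---**<*-
----**--
--------
--------
--------
gen 14: --------
--------
--------
---**^*-
---****-
----**--
--------
--------
--------
gen 15: --------
--------
--------
---*<-*-
---****-
----**--
--------
--------
--------
gen 16: --------
--------
--------
---*--*-
---*v**-
----**--
--------
--------
--------
gen 17: --------
--------
--------
---*--*-
---*->*-
----**--
--------
--------
--------
gen 18: --------
--------
--------
---*-^*-
---*--*-
----**--
--------
--------
--------
gen 19: --------
--------
--------
---*-*>-
---*--*-
----**--
--------
--------
--------
gen 20: --------
--------
------^-
---*-*--
---*--*-
----**--
--------
--------
--------
gen 21: --------
--------
------*>
---*-*--
---*--*-
----**--
--------
--------
--------
gen 22: --------
--------
------**
---*-*-v
---*--*-
----**--
--------
--------
--------
gen 23: --------
--------
------**
---*-*<*
---*--*-
----**--
--------
--------
--------
gen 24: --------
--------
------^*
---*-***
---*--*-
----**--
--------
--------
--------
gen 25: --------
--------
-----<-*
---*-***
---*--*-
----**--
--------
--------
--------
gen 26: --------
-----^--
-----*-*
---*-***
---*--*-
----**--
--------
--------
--------
gen 27: --------
-----*>-
-----*-*
---*-***
---*--*-
----**--
--------
--------
--------
gen 28: --------
-----**-
-----*v*
---*-***
---*--*-
----**--
--------
--------
--------
gen 29: --------
-----**-
-----<**
---*-***
---*--*-
----**--
--------
--------
--------
gen 30: --------
-----**-
------**
---*-v**
---*--*-
----**--
--------
--------
--------
gen 31: --------
-----**-
------**
---*-->*
---*--*-
----**--
--------
--------
--------
gen 32: --------
-----**-
------^*
---*---*
---*--*-
----**--
--------
--------
--------
gen 33: --------
-----**-
-----<-*
---*---*
---*--*-
----**--
--------
--------
--------
gen 34: --------
-----^*-
-----*-*
---*---*
---*--*-
----**--
--------
--------
--------
gen 35: --------
----<-*-
-----*-*
---*---*
---*--*-
----**--
--------
--------
--------
gen 36: ----^---
----*-*-
-----*-*
---*---*
---*--*-
----**--
--------
--------
--------
gen 37: ----*>--
----*-*-
-----*-*
---*---*
---*--*-
----**--
--------
--------
--------
gen 38: ----**--
----*v*-
-----*-*
---*---*
---*--*-
----**--
--------
--------
--------
gen 39: ----**--
----<**-
-----*-*
---*---*
---*--*-
----**--
--------
--------
--------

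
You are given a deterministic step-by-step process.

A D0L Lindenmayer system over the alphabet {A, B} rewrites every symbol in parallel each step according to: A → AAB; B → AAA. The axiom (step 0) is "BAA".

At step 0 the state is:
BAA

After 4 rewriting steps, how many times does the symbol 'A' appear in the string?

182

0) BAA
1) AAAAABAAB
2) AABAABAABAABAABAAAAABAABAAA
3) AABAABAAAAABAABAAAAABAABAAAAABAABAAAAABAABAAAAABAABAABAABAABAAAAABAABAAAAABAABAAB
4) AABAABAAAAABAABAAAAABAABAABAABAABAAAAABAABAAAAABAABAABAABA…BAABAABAABAAAAABAABAAAAABAABAABAABAABAAAAABAABAAAAABAABAAA  (len 243)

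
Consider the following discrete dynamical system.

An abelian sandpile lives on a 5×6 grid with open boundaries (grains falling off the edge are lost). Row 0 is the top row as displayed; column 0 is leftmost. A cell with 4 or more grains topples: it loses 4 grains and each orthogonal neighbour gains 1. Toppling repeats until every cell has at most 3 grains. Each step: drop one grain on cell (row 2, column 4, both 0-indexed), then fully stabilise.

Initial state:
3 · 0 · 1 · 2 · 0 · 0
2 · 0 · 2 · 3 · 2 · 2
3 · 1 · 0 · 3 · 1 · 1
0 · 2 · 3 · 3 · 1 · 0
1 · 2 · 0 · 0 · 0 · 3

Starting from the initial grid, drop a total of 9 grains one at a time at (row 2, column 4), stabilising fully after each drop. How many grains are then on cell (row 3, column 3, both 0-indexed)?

3

k=0  3 · 0 · 1 · 2 · 0 · 0
2 · 0 · 2 · 3 · 2 · 2
3 · 1 · 0 · 3 · 1 · 1
0 · 2 · 3 · 3 · 1 · 0
1 · 2 · 0 · 0 · 0 · 3
k=1  3 · 0 · 1 · 2 · 0 · 0
2 · 0 · 2 · 3 · 2 · 2
3 · 1 · 0 · 3 · 2 · 1
0 · 2 · 3 · 3 · 1 · 0
1 · 2 · 0 · 0 · 0 · 3
k=2  3 · 0 · 1 · 2 · 0 · 0
2 · 0 · 2 · 3 · 2 · 2
3 · 1 · 0 · 3 · 3 · 1
0 · 2 · 3 · 3 · 1 · 0
1 · 2 · 0 · 0 · 0 · 3
k=3  3 · 0 · 1 · 3 · 1 · 0
2 · 0 · 3 · 1 · 0 · 3
3 · 1 · 2 · 2 · 2 · 2
0 · 3 · 0 · 1 · 3 · 0
1 · 2 · 1 · 1 · 0 · 3
k=4  3 · 0 · 1 · 3 · 1 · 0
2 · 0 · 3 · 1 · 0 · 3
3 · 1 · 2 · 2 · 3 · 2
0 · 3 · 0 · 1 · 3 · 0
1 · 2 · 1 · 1 · 0 · 3
k=5  3 · 0 · 1 · 3 · 1 · 0
2 · 0 · 3 · 1 · 1 · 3
3 · 1 · 2 · 3 · 1 · 3
0 · 3 · 0 · 2 · 0 · 1
1 · 2 · 1 · 1 · 1 · 3
k=6  3 · 0 · 1 · 3 · 1 · 0
2 · 0 · 3 · 1 · 1 · 3
3 · 1 · 2 · 3 · 2 · 3
0 · 3 · 0 · 2 · 0 · 1
1 · 2 · 1 · 1 · 1 · 3
k=7  3 · 0 · 1 · 3 · 1 · 0
2 · 0 · 3 · 1 · 1 · 3
3 · 1 · 2 · 3 · 3 · 3
0 · 3 · 0 · 2 · 0 · 1
1 · 2 · 1 · 1 · 1 · 3
k=8  3 · 0 · 1 · 3 · 1 · 1
2 · 0 · 3 · 2 · 3 · 0
3 · 1 · 3 · 0 · 2 · 1
0 · 3 · 0 · 3 · 1 · 2
1 · 2 · 1 · 1 · 1 · 3
k=9  3 · 0 · 1 · 3 · 1 · 1
2 · 0 · 3 · 2 · 3 · 0
3 · 1 · 3 · 0 · 3 · 1
0 · 3 · 0 · 3 · 1 · 2
1 · 2 · 1 · 1 · 1 · 3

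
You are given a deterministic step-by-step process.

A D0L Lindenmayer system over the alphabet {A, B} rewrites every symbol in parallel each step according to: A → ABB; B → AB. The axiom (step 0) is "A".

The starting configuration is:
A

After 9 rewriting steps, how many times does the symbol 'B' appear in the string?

gen 0: A
gen 1: ABB
gen 2: ABBABAB
gen 3: ABBABABABBABABBAB
gen 4: ABBABABABBABABBABABBABABABBABABBABABABBAB
gen 5: ABBABABABBABABBABABBABABABBABABBABABABBABABBABABABBABABBABABBABABABBABABBABABABBABABBABABBABABABBAB
gen 6: ABBABABABBABABBABABBABABABBABABBABABABBABABBABABABBABABBAB…ABBABABBABABABBABABBABABABBABABBABABABBABABBABABBABABABBAB  (len 239)
gen 7: ABBABABABBABABBABABBABABABBABABBABABABBABABBABABABBABABBAB…ABBABABBABABABBABABBABABABBABABBABABABBABABBABABBABABABBAB  (len 577)
gen 8: ABBABABABBABABBABABBABABABBABABBABABABBABABBABABABBABABBAB…ABBABABBABABABBABABBABABABBABABBABABABBABABBABABBABABABBAB  (len 1393)
gen 9: ABBABABABBABABBABABBABABABBABABBABABABBABABBABABABBABABBAB…ABBABABBABABABBABABBABABABBABABBABABABBABABBABABBABABABBAB  (len 3363)

1970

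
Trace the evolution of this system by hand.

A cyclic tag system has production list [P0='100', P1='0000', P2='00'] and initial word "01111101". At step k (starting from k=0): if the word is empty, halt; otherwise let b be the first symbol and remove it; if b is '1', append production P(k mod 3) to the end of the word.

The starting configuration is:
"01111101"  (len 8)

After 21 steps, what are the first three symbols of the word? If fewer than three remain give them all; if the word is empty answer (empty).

000

t=0: "01111101"  (len 8)
t=1: "1111101"  (len 7)
t=2: "1111010000"  (len 10)
t=3: "11101000000"  (len 11)
t=4: "1101000000100"  (len 13)
t=5: "1010000001000000"  (len 16)
t=6: "01000000100000000"  (len 17)
t=7: "1000000100000000"  (len 16)
t=8: "0000001000000000000"  (len 19)
t=9: "000001000000000000"  (len 18)
t=10: "00001000000000000"  (len 17)
t=11: "0001000000000000"  (len 16)
t=12: "001000000000000"  (len 15)
t=13: "01000000000000"  (len 14)
t=14: "1000000000000"  (len 13)
t=15: "00000000000000"  (len 14)
t=16: "0000000000000"  (len 13)
t=17: "000000000000"  (len 12)
t=18: "00000000000"  (len 11)
t=19: "0000000000"  (len 10)
t=20: "000000000"  (len 9)
t=21: "00000000"  (len 8)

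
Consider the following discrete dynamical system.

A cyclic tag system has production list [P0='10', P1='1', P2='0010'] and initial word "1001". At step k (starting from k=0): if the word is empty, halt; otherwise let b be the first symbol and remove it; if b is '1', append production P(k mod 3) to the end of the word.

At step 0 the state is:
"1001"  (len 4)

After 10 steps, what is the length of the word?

7

k=0  "1001"  (len 4)
k=1  "00110"  (len 5)
k=2  "0110"  (len 4)
k=3  "110"  (len 3)
k=4  "1010"  (len 4)
k=5  "0101"  (len 4)
k=6  "101"  (len 3)
k=7  "0110"  (len 4)
k=8  "110"  (len 3)
k=9  "100010"  (len 6)
k=10  "0001010"  (len 7)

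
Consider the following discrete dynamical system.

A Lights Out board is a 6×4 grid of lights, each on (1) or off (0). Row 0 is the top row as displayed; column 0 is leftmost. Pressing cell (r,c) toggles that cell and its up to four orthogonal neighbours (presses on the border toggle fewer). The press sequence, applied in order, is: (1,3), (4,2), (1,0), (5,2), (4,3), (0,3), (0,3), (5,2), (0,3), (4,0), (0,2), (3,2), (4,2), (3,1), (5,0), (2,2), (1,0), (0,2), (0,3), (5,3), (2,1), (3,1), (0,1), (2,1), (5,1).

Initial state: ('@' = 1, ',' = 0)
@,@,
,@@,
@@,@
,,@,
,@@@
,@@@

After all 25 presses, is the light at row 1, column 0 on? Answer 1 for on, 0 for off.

0

[0] @,@,
,@@,
@@,@
,,@,
,@@@
,@@@
[1] @,@@
,@,@
@@,,
,,@,
,@@@
,@@@
[2] @,@@
,@,@
@@,,
,,,,
,,,,
,@,@
[3] ,,@@
@,,@
,@,,
,,,,
,,,,
,@,@
[4] ,,@@
@,,@
,@,,
,,,,
,,@,
,,@,
[5] ,,@@
@,,@
,@,,
,,,@
,,,@
,,@@
[6] ,,,,
@,,,
,@,,
,,,@
,,,@
,,@@
[7] ,,@@
@,,@
,@,,
,,,@
,,,@
,,@@
[8] ,,@@
@,,@
,@,,
,,,@
,,@@
,@,,
[9] ,,,,
@,,,
,@,,
,,,@
,,@@
,@,,
[10] ,,,,
@,,,
,@,,
@,,@
@@@@
@@,,
[11] ,@@@
@,@,
,@,,
@,,@
@@@@
@@,,
[12] ,@@@
@,@,
,@@,
@@@,
@@,@
@@,,
[13] ,@@@
@,@,
,@@,
@@,,
@,@,
@@@,
[14] ,@@@
@,@,
,,@,
,,@,
@@@,
@@@,
[15] ,@@@
@,@,
,,@,
,,@,
,@@,
,,@,
[16] ,@@@
@,,,
,@,@
,,,,
,@@,
,,@,
[17] @@@@
,@,,
@@,@
,,,,
,@@,
,,@,
[18] @,,,
,@@,
@@,@
,,,,
,@@,
,,@,
[19] @,@@
,@@@
@@,@
,,,,
,@@,
,,@,
[20] @,@@
,@@@
@@,@
,,,,
,@@@
,,,@
[21] @,@@
,,@@
,,@@
,@,,
,@@@
,,,@
[22] @,@@
,,@@
,@@@
@,@,
,,@@
,,,@
[23] ,@,@
,@@@
,@@@
@,@,
,,@@
,,,@
[24] ,@,@
,,@@
@,,@
@@@,
,,@@
,,,@
[25] ,@,@
,,@@
@,,@
@@@,
,@@@
@@@@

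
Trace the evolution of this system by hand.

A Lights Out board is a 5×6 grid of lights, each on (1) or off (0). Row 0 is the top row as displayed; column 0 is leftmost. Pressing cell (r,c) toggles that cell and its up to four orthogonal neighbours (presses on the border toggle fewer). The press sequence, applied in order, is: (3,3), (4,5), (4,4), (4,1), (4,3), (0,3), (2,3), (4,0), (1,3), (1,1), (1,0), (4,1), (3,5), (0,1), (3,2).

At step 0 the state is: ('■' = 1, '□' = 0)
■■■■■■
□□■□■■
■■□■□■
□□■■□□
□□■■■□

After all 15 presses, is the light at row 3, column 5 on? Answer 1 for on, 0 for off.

0

step 0: ■■■■■■
□□■□■■
■■□■□■
□□■■□□
□□■■■□
step 1: ■■■■■■
□□■□■■
■■□□□■
□□□□■□
□□■□■□
step 2: ■■■■■■
□□■□■■
■■□□□■
□□□□■■
□□■□□■
step 3: ■■■■■■
□□■□■■
■■□□□■
□□□□□■
□□■■■□
step 4: ■■■■■■
□□■□■■
■■□□□■
□■□□□■
■■□■■□
step 5: ■■■■■■
□□■□■■
■■□□□■
□■□■□■
■■■□□□
step 6: ■■□□□■
□□■■■■
■■□□□■
□■□■□■
■■■□□□
step 7: ■■□□□■
□□■□■■
■■■■■■
□■□□□■
■■■□□□
step 8: ■■□□□■
□□■□■■
■■■■■■
■■□□□■
□□■□□□
step 9: ■■□■□■
□□□■□■
■■■□■■
■■□□□■
□□■□□□
step 10: ■□□■□■
■■■■□■
■□■□■■
■■□□□■
□□■□□□
step 11: □□□■□■
□□■■□■
□□■□■■
■■□□□■
□□■□□□
step 12: □□□■□■
□□■■□■
□□■□■■
■□□□□■
■■□□□□
step 13: □□□■□■
□□■■□■
□□■□■□
■□□□■□
■■□□□■
step 14: ■■■■□■
□■■■□■
□□■□■□
■□□□■□
■■□□□■
step 15: ■■■■□■
□■■■□■
□□□□■□
■■■■■□
■■■□□■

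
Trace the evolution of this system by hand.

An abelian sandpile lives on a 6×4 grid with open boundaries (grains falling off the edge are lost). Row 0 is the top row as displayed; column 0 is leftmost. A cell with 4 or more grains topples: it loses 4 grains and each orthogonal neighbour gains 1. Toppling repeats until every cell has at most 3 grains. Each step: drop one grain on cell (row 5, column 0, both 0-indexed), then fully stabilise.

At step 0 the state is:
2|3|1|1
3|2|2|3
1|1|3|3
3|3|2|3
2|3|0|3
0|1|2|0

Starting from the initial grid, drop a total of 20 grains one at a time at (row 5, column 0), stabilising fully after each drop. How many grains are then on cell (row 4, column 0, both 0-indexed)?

1

[0] 2|3|1|1
3|2|2|3
1|1|3|3
3|3|2|3
2|3|0|3
0|1|2|0
[1] 2|3|1|1
3|2|2|3
1|1|3|3
3|3|2|3
2|3|0|3
1|1|2|0
[2] 2|3|1|1
3|2|2|3
1|1|3|3
3|3|2|3
2|3|0|3
2|1|2|0
[3] 2|3|1|1
3|2|2|3
1|1|3|3
3|3|2|3
2|3|0|3
3|1|2|0
[4] 2|3|1|1
3|2|2|3
1|1|3|3
3|3|2|3
3|3|0|3
0|2|2|0
[5] 2|3|1|1
3|2|2|3
1|1|3|3
3|3|2|3
3|3|0|3
1|2|2|0
[6] 2|3|1|1
3|2|2|3
1|1|3|3
3|3|2|3
3|3|0|3
2|2|2|0
[7] 2|3|1|1
3|2|2|3
1|1|3|3
3|3|2|3
3|3|0|3
3|2|2|0
[8] 2|3|1|1
3|2|2|3
2|2|3|3
1|1|3|3
2|2|1|3
2|0|3|0
[9] 2|3|1|1
3|2|2|3
2|2|3|3
1|1|3|3
2|2|1|3
3|0|3|0
[10] 2|3|1|1
3|2|2|3
2|2|3|3
1|1|3|3
3|2|1|3
0|1|3|0
[11] 2|3|1|1
3|2|2|3
2|2|3|3
1|1|3|3
3|2|1|3
1|1|3|0
[12] 2|3|1|1
3|2|2|3
2|2|3|3
1|1|3|3
3|2|1|3
2|1|3|0
[13] 2|3|1|1
3|2|2|3
2|2|3|3
1|1|3|3
3|2|1|3
3|1|3|0
[14] 2|3|1|1
3|2|2|3
2|2|3|3
2|1|3|3
0|3|1|3
1|2|3|0
[15] 2|3|1|1
3|2|2|3
2|2|3|3
2|1|3|3
0|3|1|3
2|2|3|0
[16] 2|3|1|1
3|2|2|3
2|2|3|3
2|1|3|3
0|3|1|3
3|2|3|0
[17] 2|3|1|1
3|2|2|3
2|2|3|3
2|1|3|3
1|3|1|3
0|3|3|0
[18] 2|3|1|1
3|2|2|3
2|2|3|3
2|1|3|3
1|3|1|3
1|3|3|0
[19] 2|3|1|1
3|2|2|3
2|2|3|3
2|1|3|3
1|3|1|3
2|3|3|0
[20] 2|3|1|1
3|2|2|3
2|2|3|3
2|1|3|3
1|3|1|3
3|3|3|0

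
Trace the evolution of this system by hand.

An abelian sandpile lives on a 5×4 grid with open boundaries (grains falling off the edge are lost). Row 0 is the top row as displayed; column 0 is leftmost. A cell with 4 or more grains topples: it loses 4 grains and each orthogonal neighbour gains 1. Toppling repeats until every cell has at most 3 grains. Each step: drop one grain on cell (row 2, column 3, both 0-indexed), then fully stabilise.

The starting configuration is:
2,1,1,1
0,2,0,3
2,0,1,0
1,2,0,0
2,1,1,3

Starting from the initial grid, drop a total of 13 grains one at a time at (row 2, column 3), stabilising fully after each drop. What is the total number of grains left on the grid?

32

0) 2,1,1,1
0,2,0,3
2,0,1,0
1,2,0,0
2,1,1,3
1) 2,1,1,1
0,2,0,3
2,0,1,1
1,2,0,0
2,1,1,3
2) 2,1,1,1
0,2,0,3
2,0,1,2
1,2,0,0
2,1,1,3
3) 2,1,1,1
0,2,0,3
2,0,1,3
1,2,0,0
2,1,1,3
4) 2,1,1,2
0,2,1,0
2,0,2,1
1,2,0,1
2,1,1,3
5) 2,1,1,2
0,2,1,0
2,0,2,2
1,2,0,1
2,1,1,3
6) 2,1,1,2
0,2,1,0
2,0,2,3
1,2,0,1
2,1,1,3
7) 2,1,1,2
0,2,1,1
2,0,3,0
1,2,0,2
2,1,1,3
8) 2,1,1,2
0,2,1,1
2,0,3,1
1,2,0,2
2,1,1,3
9) 2,1,1,2
0,2,1,1
2,0,3,2
1,2,0,2
2,1,1,3
10) 2,1,1,2
0,2,1,1
2,0,3,3
1,2,0,2
2,1,1,3
11) 2,1,1,2
0,2,2,2
2,1,0,1
1,2,1,3
2,1,1,3
12) 2,1,1,2
0,2,2,2
2,1,0,2
1,2,1,3
2,1,1,3
13) 2,1,1,2
0,2,2,2
2,1,0,3
1,2,1,3
2,1,1,3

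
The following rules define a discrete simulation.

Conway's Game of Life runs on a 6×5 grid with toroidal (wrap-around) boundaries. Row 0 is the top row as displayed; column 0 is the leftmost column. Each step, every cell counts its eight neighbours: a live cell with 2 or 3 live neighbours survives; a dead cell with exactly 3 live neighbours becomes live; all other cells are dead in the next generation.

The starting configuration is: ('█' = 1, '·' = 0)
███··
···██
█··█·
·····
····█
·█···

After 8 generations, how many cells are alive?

4

[0] ███··
···██
█··█·
·····
····█
·█···
[1] █████
···█·
···█·
····█
·····
·██··
[2] █···█
██···
···██
·····
·····
····█
[3] ·█··█
·█·█·
█···█
·····
·····
█···█
[4] ·████
·███·
█···█
·····
·····
█···█
[5] ·····
·····
█████
·····
·····
███·█
[6] ██···
█████
█████
█████
██···
██···
[7] ···█·
·····
·····
·····
···█·
··█·█
[8] ···█·
·····
·····
·····
···█·
··█·█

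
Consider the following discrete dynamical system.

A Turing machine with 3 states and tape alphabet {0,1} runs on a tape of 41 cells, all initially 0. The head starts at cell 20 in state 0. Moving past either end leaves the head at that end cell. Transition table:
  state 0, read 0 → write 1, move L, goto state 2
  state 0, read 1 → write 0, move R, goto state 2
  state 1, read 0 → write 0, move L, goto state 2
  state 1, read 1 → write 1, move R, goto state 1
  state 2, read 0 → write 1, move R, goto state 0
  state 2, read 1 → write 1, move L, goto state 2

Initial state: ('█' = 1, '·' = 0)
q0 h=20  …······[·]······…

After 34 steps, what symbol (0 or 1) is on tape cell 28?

step 0: q0 h=20  …······[·]······…
step 1: q2 h=19  …······[·]█·····…
step 2: q0 h=20  …·····█[█]······…
step 3: q2 h=21  …····█·[·]······…
step 4: q0 h=22  …···█·█[·]······…
step 5: q2 h=21  …····█·[█]█·····…
step 6: q2 h=20  …·····█[·]██····…
step 7: q0 h=21  …····██[█]█·····…
step 8: q2 h=22  …···██·[█]······…
step 9: q2 h=21  …····██[·]█·····…
step 10: q0 h=22  …···███[█]······…
step 11: q2 h=23  …··███·[·]······…
step 12: q0 h=24  …·███·█[·]······…
step 13: q2 h=23  …··███·[█]█·····…
step 14: q2 h=22  …···███[·]██····…
step 15: q0 h=23  …··████[█]█·····…
step 16: q2 h=24  …·████·[█]······…
step 17: q2 h=23  …··████[·]█·····…
step 18: q0 h=24  …·█████[█]······…
step 19: q2 h=25  …█████·[·]······…
step 20: q0 h=26  …████·█[·]······…
step 21: q2 h=25  …█████·[█]█·····…
step 22: q2 h=24  …·█████[·]██····…
step 23: q0 h=25  …██████[█]█·····…
step 24: q2 h=26  …█████·[█]······…
step 25: q2 h=25  …██████[·]█·····…
step 26: q0 h=26  …██████[█]······…
step 27: q2 h=27  …█████·[·]······…
step 28: q0 h=28  …████·█[·]······…
step 29: q2 h=27  …█████·[█]█·····…
step 30: q2 h=26  …██████[·]██····…
step 31: q0 h=27  …██████[█]█·····…
step 32: q2 h=28  …█████·[█]······…
step 33: q2 h=27  …██████[·]█·····…
step 34: q0 h=28  …██████[█]······…

1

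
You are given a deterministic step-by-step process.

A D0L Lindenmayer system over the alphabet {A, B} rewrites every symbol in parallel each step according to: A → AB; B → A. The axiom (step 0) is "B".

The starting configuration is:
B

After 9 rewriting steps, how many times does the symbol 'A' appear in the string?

0) B
1) A
2) AB
3) ABA
4) ABAAB
5) ABAABABA
6) ABAABABAABAAB
7) ABAABABAABAABABAABABA
8) ABAABABAABAABABAABABAABAABABAABAAB
9) ABAABABAABAABABAABABAABAABABAABAABABAABABAABAABABAABABA

34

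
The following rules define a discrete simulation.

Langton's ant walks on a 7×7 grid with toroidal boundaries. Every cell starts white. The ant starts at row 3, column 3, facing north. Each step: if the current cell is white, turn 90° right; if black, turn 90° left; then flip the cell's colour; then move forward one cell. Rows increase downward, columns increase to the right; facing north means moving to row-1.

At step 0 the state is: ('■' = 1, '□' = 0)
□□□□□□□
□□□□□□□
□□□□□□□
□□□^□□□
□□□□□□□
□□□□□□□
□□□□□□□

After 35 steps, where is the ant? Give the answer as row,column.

6,3

0) □□□□□□□
□□□□□□□
□□□□□□□
□□□^□□□
□□□□□□□
□□□□□□□
□□□□□□□
1) □□□□□□□
□□□□□□□
□□□□□□□
□□□■>□□
□□□□□□□
□□□□□□□
□□□□□□□
2) □□□□□□□
□□□□□□□
□□□□□□□
□□□■■□□
□□□□v□□
□□□□□□□
□□□□□□□
3) □□□□□□□
□□□□□□□
□□□□□□□
□□□■■□□
□□□<■□□
□□□□□□□
□□□□□□□
4) □□□□□□□
□□□□□□□
□□□□□□□
□□□^■□□
□□□■■□□
□□□□□□□
□□□□□□□
5) □□□□□□□
□□□□□□□
□□□□□□□
□□<□■□□
□□□■■□□
□□□□□□□
□□□□□□□
6) □□□□□□□
□□□□□□□
□□^□□□□
□□■□■□□
□□□■■□□
□□□□□□□
□□□□□□□
7) □□□□□□□
□□□□□□□
□□■>□□□
□□■□■□□
□□□■■□□
□□□□□□□
□□□□□□□
8) □□□□□□□
□□□□□□□
□□■■□□□
□□■v■□□
□□□■■□□
□□□□□□□
□□□□□□□
9) □□□□□□□
□□□□□□□
□□■■□□□
□□<■■□□
□□□■■□□
□□□□□□□
□□□□□□□
10) □□□□□□□
□□□□□□□
□□■■□□□
□□□■■□□
□□v■■□□
□□□□□□□
□□□□□□□
11) □□□□□□□
□□□□□□□
□□■■□□□
□□□■■□□
□<■■■□□
□□□□□□□
□□□□□□□
12) □□□□□□□
□□□□□□□
□□■■□□□
□^□■■□□
□■■■■□□
□□□□□□□
□□□□□□□
13) □□□□□□□
□□□□□□□
□□■■□□□
□■>■■□□
□■■■■□□
□□□□□□□
□□□□□□□
14) □□□□□□□
□□□□□□□
□□■■□□□
□■■■■□□
□■v■■□□
□□□□□□□
□□□□□□□
15) □□□□□□□
□□□□□□□
□□■■□□□
□■■■■□□
□■□>■□□
□□□□□□□
□□□□□□□
16) □□□□□□□
□□□□□□□
□□■■□□□
□■■^■□□
□■□□■□□
□□□□□□□
□□□□□□□
17) □□□□□□□
□□□□□□□
□□■■□□□
□■<□■□□
□■□□■□□
□□□□□□□
□□□□□□□
18) □□□□□□□
□□□□□□□
□□■■□□□
□■□□■□□
□■v□■□□
□□□□□□□
□□□□□□□
19) □□□□□□□
□□□□□□□
□□■■□□□
□■□□■□□
□<■□■□□
□□□□□□□
□□□□□□□
20) □□□□□□□
□□□□□□□
□□■■□□□
□■□□■□□
□□■□■□□
□v□□□□□
□□□□□□□
21) □□□□□□□
□□□□□□□
□□■■□□□
□■□□■□□
□□■□■□□
<■□□□□□
□□□□□□□
22) □□□□□□□
□□□□□□□
□□■■□□□
□■□□■□□
^□■□■□□
■■□□□□□
□□□□□□□
23) □□□□□□□
□□□□□□□
□□■■□□□
□■□□■□□
■>■□■□□
■■□□□□□
□□□□□□□
24) □□□□□□□
□□□□□□□
□□■■□□□
□■□□■□□
■■■□■□□
■v□□□□□
□□□□□□□
25) □□□□□□□
□□□□□□□
□□■■□□□
□■□□■□□
■■■□■□□
■□>□□□□
□□□□□□□
26) □□□□□□□
□□□□□□□
□□■■□□□
□■□□■□□
■■■□■□□
■□■□□□□
□□v□□□□
27) □□□□□□□
□□□□□□□
□□■■□□□
□■□□■□□
■■■□■□□
■□■□□□□
□<■□□□□
28) □□□□□□□
□□□□□□□
□□■■□□□
□■□□■□□
■■■□■□□
■^■□□□□
□■■□□□□
29) □□□□□□□
□□□□□□□
□□■■□□□
□■□□■□□
■■■□■□□
■■>□□□□
□■■□□□□
30) □□□□□□□
□□□□□□□
□□■■□□□
□■□□■□□
■■^□■□□
■■□□□□□
□■■□□□□
31) □□□□□□□
□□□□□□□
□□■■□□□
□■□□■□□
■<□□■□□
■■□□□□□
□■■□□□□
32) □□□□□□□
□□□□□□□
□□■■□□□
□■□□■□□
■□□□■□□
■v□□□□□
□■■□□□□
33) □□□□□□□
□□□□□□□
□□■■□□□
□■□□■□□
■□□□■□□
■□>□□□□
□■■□□□□
34) □□□□□□□
□□□□□□□
□□■■□□□
□■□□■□□
■□□□■□□
■□■□□□□
□■v□□□□
35) □□□□□□□
□□□□□□□
□□■■□□□
□■□□■□□
■□□□■□□
■□■□□□□
□■□>□□□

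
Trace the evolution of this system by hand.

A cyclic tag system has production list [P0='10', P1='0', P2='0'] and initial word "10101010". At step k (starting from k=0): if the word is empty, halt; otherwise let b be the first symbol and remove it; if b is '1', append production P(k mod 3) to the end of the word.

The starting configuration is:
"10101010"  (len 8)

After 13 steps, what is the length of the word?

4

t=0: "10101010"  (len 8)
t=1: "010101010"  (len 9)
t=2: "10101010"  (len 8)
t=3: "01010100"  (len 8)
t=4: "1010100"  (len 7)
t=5: "0101000"  (len 7)
t=6: "101000"  (len 6)
t=7: "0100010"  (len 7)
t=8: "100010"  (len 6)
t=9: "000100"  (len 6)
t=10: "00100"  (len 5)
t=11: "0100"  (len 4)
t=12: "100"  (len 3)
t=13: "0010"  (len 4)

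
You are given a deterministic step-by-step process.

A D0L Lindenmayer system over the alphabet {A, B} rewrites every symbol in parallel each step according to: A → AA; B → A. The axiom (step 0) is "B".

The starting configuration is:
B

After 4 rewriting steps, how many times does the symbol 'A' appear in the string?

step 0: B
step 1: A
step 2: AA
step 3: AAAA
step 4: AAAAAAAA

8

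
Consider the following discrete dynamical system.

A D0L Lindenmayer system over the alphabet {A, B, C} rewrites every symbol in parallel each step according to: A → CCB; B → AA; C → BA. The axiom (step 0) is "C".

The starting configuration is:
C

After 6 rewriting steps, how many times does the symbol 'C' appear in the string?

k=0  C
k=1  BA
k=2  AACCB
k=3  CCBCCBBABAAA
k=4  BABAAABABAAAAACCBAACCBCCBCCB
k=5  AACCBAACCBCCBCCBAACCBAACCBCCBCCBCCBCCBBABAAACCBCCBBABAAABABAAABABAAA
k=6  CCBCCBBABAAACCBCCBBABAAABABAAABABAAACCBCCBBABAAACCBCCBBABA…BAAABABAAAAACCBAACCBCCBCCBAACCBAACCBCCBCCBAACCBAACCBCCBCCB  (len 160)

48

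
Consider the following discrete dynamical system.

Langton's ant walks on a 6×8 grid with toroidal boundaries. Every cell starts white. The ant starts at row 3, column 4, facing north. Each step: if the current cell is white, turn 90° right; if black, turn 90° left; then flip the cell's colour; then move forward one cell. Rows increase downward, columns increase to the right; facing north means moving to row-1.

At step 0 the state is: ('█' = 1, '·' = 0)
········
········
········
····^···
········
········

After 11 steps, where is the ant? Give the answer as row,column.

4,2

gen 0: ········
········
········
····^···
········
········
gen 1: ········
········
········
····█>··
········
········
gen 2: ········
········
········
····██··
·····v··
········
gen 3: ········
········
········
····██··
····<█··
········
gen 4: ········
········
········
····^█··
····██··
········
gen 5: ········
········
········
···<·█··
····██··
········
gen 6: ········
········
···^····
···█·█··
····██··
········
gen 7: ········
········
···█>···
···█·█··
····██··
········
gen 8: ········
········
···██···
···█v█··
····██··
········
gen 9: ········
········
···██···
···<██··
····██··
········
gen 10: ········
········
···██···
····██··
···v██··
········
gen 11: ········
········
···██···
····██··
··<███··
········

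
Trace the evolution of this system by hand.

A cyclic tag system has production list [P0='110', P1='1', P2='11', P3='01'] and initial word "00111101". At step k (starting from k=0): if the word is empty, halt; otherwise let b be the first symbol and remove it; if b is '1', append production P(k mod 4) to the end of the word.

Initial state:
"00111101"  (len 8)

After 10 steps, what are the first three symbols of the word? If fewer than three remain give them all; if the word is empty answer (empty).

0) "00111101"  (len 8)
1) "0111101"  (len 7)
2) "111101"  (len 6)
3) "1110111"  (len 7)
4) "11011101"  (len 8)
5) "1011101110"  (len 10)
6) "0111011101"  (len 10)
7) "111011101"  (len 9)
8) "1101110101"  (len 10)
9) "101110101110"  (len 12)
10) "011101011101"  (len 12)

011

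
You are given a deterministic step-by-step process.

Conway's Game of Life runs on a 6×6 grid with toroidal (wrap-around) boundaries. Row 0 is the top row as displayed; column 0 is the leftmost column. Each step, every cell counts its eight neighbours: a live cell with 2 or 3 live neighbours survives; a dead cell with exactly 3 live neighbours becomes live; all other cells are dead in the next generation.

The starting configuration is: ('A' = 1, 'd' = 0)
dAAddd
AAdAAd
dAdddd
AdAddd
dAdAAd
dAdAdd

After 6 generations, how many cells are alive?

9

gen 0: dAAddd
AAdAAd
dAdddd
AdAddd
dAdAAd
dAdAdd
gen 1: ddddAd
AddAdd
dddAdA
AdAAdd
AAdAAd
AAdAAd
gen 2: AAAdAd
dddAdA
AAdAdA
Addddd
dddddd
AAdddd
gen 3: ddAAAd
dddAdd
dAAddA
AAdddA
AAdddd
AdAddA
gen 4: dAAdAA
dAdddd
dAAdAA
dddddA
ddAddd
AdAdAA
gen 5: ddAdAd
dddddd
dAAdAA
AAAAAA
AAdAAd
AdAdAd
gen 6: dAdddA
dAAdAA
dddddd
dddddd
dddddd
AdAdAd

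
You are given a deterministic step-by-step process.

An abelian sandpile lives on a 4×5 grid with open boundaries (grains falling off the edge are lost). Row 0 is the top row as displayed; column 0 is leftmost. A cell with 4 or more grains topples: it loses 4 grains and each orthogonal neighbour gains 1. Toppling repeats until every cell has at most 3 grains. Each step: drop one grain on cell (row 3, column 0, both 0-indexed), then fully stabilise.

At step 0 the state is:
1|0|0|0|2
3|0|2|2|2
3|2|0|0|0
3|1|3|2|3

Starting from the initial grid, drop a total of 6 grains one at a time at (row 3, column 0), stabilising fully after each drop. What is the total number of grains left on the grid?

step 0: 1|0|0|0|2
3|0|2|2|2
3|2|0|0|0
3|1|3|2|3
step 1: 2|0|0|0|2
0|1|2|2|2
1|3|0|0|0
1|2|3|2|3
step 2: 2|0|0|0|2
0|1|2|2|2
1|3|0|0|0
2|2|3|2|3
step 3: 2|0|0|0|2
0|1|2|2|2
1|3|0|0|0
3|2|3|2|3
step 4: 2|0|0|0|2
0|1|2|2|2
2|3|0|0|0
0|3|3|2|3
step 5: 2|0|0|0|2
0|1|2|2|2
2|3|0|0|0
1|3|3|2|3
step 6: 2|0|0|0|2
0|1|2|2|2
2|3|0|0|0
2|3|3|2|3

29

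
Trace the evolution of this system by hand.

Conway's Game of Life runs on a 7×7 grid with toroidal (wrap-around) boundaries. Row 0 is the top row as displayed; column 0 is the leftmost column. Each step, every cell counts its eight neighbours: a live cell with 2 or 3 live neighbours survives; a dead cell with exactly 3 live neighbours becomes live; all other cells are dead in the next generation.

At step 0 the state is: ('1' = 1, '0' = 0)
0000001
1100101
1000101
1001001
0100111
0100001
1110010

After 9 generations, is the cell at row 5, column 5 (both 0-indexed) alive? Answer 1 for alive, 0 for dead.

0) 0000001
1100101
1000101
1001001
0100111
0100001
1110010
1) 0010000
0100000
0001100
0101000
0110100
0000100
0110010
2) 0010000
0011000
0001100
0100000
0110100
0000110
0111000
3) 0000000
0010100
0001100
0100100
0111110
0000110
0111100
4) 0100100
0000100
0010110
0100000
0110000
0000000
0011110
5) 0010000
0000100
0001110
0101000
0110000
0100100
0011110
6) 0010010
0000110
0011010
0101000
1101000
0100110
0110110
7) 0110001
0010011
0011010
1101000
1101000
0000011
0110001
8) 0001001
1000111
1001010
1001001
0100100
0000011
0110001
9) 0111100
1001000
0101000
1111011
0000100
0110011
0010001

1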